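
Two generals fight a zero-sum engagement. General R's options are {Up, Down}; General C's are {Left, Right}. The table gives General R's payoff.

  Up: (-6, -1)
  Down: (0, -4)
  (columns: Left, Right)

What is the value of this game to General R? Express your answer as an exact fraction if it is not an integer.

Row minima: Up → -6, Down → -4; maximin = -4.
Column maxima: Left → 0, Right → -1; minimax = -1.
-4 ≠ -1, so there is no saddle point; optimal play is mixed.
Let General R play Up with probability p. Expected payoff against Left: (-6)p + 0(1−p) = −6p; against Right: (-1)p + (-4)(1−p) = 3p − 4.
Setting these equal: −6p = 3p − 4 ⇒ −9p = -4 ⇒ p = 4/9, and the value is (-6)·(4/9) = -8/3.
For General C: with q = P(Left), equating Up's and Down's payoffs gives −5q − 1 = 4q − 4 ⇒ q = 1/3.

-8/3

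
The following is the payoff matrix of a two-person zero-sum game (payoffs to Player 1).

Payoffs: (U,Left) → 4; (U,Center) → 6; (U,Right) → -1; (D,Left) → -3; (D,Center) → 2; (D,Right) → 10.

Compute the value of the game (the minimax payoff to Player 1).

Row minima: U → -1, D → -3; maximin = -1.
Column maxima: Left → 4, Center → 6, Right → 10; minimax = 4.
-1 ≠ 4, so there is no saddle point; optimal play is mixed.
Center is strictly dominated by Left (it gives Player 1 strictly more in every row), so Player 2 never plays it.
On the remaining 2×2 (U, D vs Left, Right):
Let Player 1 play U with probability p. Expected payoff against Left: 4p + (-3)(1−p) = 7p − 3; against Right: (-1)p + 10(1−p) = −11p + 10.
Setting these equal: 7p − 3 = −11p + 10 ⇒ 18p = 13 ⇒ p = 13/18, and the value is (7)·(13/18) − 3 = 37/18.
For Player 2: with q = P(Left), equating U's and D's payoffs gives 5q − 1 = −13q + 10 ⇒ q = 11/18.

37/18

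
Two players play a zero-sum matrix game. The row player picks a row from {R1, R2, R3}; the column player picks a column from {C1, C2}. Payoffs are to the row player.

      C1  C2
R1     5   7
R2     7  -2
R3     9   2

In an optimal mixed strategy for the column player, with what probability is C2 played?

4/9

Row minima: R1 → 5, R2 → -2, R3 → 2; maximin = 5.
Column maxima: C1 → 9, C2 → 7; minimax = 7.
5 ≠ 7, so there is no saddle point; optimal play is mixed.
R2 is strictly dominated by R3, so the row player never plays it.
On the remaining 2×2 (R1, R3 vs C1, C2):
Let the row player play R1 with probability p. Expected payoff against C1: 5p + 9(1−p) = −4p + 9; against C2: 7p + 2(1−p) = 5p + 2.
Setting these equal: −4p + 9 = 5p + 2 ⇒ −9p = -7 ⇒ p = 7/9, and the value is (-4)·(7/9) + 9 = 53/9.
For the column player: with q = P(C1), equating R1's and R3's payoffs gives −2q + 7 = 7q + 2 ⇒ q = 5/9.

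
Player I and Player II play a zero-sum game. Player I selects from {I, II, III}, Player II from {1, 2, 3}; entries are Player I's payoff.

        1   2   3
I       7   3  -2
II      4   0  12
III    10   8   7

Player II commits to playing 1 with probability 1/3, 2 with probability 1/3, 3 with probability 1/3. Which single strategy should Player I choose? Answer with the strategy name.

Expected payoff of I: (1/3)·7 + (1/3)·3 + (1/3)·(-2) = 8/3.
Expected payoff of II: (1/3)·4 + (1/3)·0 + (1/3)·12 = 16/3.
Expected payoff of III: (1/3)·10 + (1/3)·8 + (1/3)·7 = 25/3.
The largest is 25/3, so Player I's best response is III.

III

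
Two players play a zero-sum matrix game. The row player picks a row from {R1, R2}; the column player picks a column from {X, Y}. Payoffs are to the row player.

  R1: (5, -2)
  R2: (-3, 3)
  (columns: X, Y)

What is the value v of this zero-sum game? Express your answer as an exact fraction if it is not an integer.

9/13

Row minima: R1 → -2, R2 → -3; maximin = -2.
Column maxima: X → 5, Y → 3; minimax = 3.
-2 ≠ 3, so there is no saddle point; optimal play is mixed.
Let the row player play R1 with probability p. Expected payoff against X: 5p + (-3)(1−p) = 8p − 3; against Y: (-2)p + 3(1−p) = −5p + 3.
Setting these equal: 8p − 3 = −5p + 3 ⇒ 13p = 6 ⇒ p = 6/13, and the value is (8)·(6/13) − 3 = 9/13.
For the column player: with q = P(X), equating R1's and R2's payoffs gives 7q − 2 = −6q + 3 ⇒ q = 5/13.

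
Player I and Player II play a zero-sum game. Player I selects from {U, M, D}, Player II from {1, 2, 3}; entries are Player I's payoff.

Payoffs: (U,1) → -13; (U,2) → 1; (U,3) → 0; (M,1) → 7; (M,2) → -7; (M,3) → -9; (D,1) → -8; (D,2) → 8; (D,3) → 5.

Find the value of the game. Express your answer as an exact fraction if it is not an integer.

Row minima: U → -13, M → -9, D → -8; maximin = -8.
Column maxima: 1 → 7, 2 → 8, 3 → 5; minimax = 5.
-8 ≠ 5, so there is no saddle point; optimal play is mixed.
U is strictly dominated by D, so Player I never plays it.
2 is strictly dominated by 3 (it gives Player I strictly more in every row), so Player II never plays it.
On the remaining 2×2 (M, D vs 1, 3):
Let Player I play M with probability p. Expected payoff against 1: 7p + (-8)(1−p) = 15p − 8; against 3: (-9)p + 5(1−p) = −14p + 5.
Setting these equal: 15p − 8 = −14p + 5 ⇒ 29p = 13 ⇒ p = 13/29, and the value is (15)·(13/29) − 8 = -37/29.
For Player II: with q = P(1), equating M's and D's payoffs gives 16q − 9 = −13q + 5 ⇒ q = 14/29.

-37/29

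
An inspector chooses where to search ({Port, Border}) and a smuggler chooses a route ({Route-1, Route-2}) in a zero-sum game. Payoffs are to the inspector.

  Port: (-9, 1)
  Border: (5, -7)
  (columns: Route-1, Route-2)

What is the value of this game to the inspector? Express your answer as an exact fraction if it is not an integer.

-29/11

Row minima: Port → -9, Border → -7; maximin = -7.
Column maxima: Route-1 → 5, Route-2 → 1; minimax = 1.
-7 ≠ 1, so there is no saddle point; optimal play is mixed.
Let the inspector play Port with probability p. Expected payoff against Route-1: (-9)p + 5(1−p) = −14p + 5; against Route-2: 1p + (-7)(1−p) = 8p − 7.
Setting these equal: −14p + 5 = 8p − 7 ⇒ −22p = -12 ⇒ p = 6/11, and the value is (-14)·(6/11) + 5 = -29/11.
For the smuggler: with q = P(Route-1), equating Port's and Border's payoffs gives −10q + 1 = 12q − 7 ⇒ q = 4/11.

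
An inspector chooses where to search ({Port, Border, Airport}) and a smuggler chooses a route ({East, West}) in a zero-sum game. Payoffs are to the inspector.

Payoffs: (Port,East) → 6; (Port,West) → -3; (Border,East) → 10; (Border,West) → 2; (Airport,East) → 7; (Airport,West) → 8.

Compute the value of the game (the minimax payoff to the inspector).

22/3

Row minima: Port → -3, Border → 2, Airport → 7; maximin = 7.
Column maxima: East → 10, West → 8; minimax = 8.
7 ≠ 8, so there is no saddle point; optimal play is mixed.
Port is strictly dominated by Border, so the inspector never plays it.
On the remaining 2×2 (Border, Airport vs East, West):
Let the inspector play Border with probability p. Expected payoff against East: 10p + 7(1−p) = 3p + 7; against West: 2p + 8(1−p) = −6p + 8.
Setting these equal: 3p + 7 = −6p + 8 ⇒ 9p = 1 ⇒ p = 1/9, and the value is (3)·(1/9) + 7 = 22/3.
For the smuggler: with q = P(East), equating Border's and Airport's payoffs gives 8q + 2 = −q + 8 ⇒ q = 2/3.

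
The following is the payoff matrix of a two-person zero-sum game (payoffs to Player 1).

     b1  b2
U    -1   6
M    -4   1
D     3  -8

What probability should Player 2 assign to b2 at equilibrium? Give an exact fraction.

Row minima: U → -1, M → -4, D → -8; maximin = -1.
Column maxima: b1 → 3, b2 → 6; minimax = 3.
-1 ≠ 3, so there is no saddle point; optimal play is mixed.
M is strictly dominated by U, so Player 1 never plays it.
On the remaining 2×2 (U, D vs b1, b2):
Let Player 1 play U with probability p. Expected payoff against b1: (-1)p + 3(1−p) = −4p + 3; against b2: 6p + (-8)(1−p) = 14p − 8.
Setting these equal: −4p + 3 = 14p − 8 ⇒ −18p = -11 ⇒ p = 11/18, and the value is (-4)·(11/18) + 3 = 5/9.
For Player 2: with q = P(b1), equating U's and D's payoffs gives −7q + 6 = 11q − 8 ⇒ q = 7/9.

2/9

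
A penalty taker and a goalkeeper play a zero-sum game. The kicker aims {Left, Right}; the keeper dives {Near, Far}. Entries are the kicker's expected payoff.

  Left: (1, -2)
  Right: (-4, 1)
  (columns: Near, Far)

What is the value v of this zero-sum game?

-7/8

Row minima: Left → -2, Right → -4; maximin = -2.
Column maxima: Near → 1, Far → 1; minimax = 1.
-2 ≠ 1, so there is no saddle point; optimal play is mixed.
Let the kicker play Left with probability p. Expected payoff against Near: 1p + (-4)(1−p) = 5p − 4; against Far: (-2)p + 1(1−p) = −3p + 1.
Setting these equal: 5p − 4 = −3p + 1 ⇒ 8p = 5 ⇒ p = 5/8, and the value is (5)·(5/8) − 4 = -7/8.
For the keeper: with q = P(Near), equating Left's and Right's payoffs gives 3q − 2 = −5q + 1 ⇒ q = 3/8.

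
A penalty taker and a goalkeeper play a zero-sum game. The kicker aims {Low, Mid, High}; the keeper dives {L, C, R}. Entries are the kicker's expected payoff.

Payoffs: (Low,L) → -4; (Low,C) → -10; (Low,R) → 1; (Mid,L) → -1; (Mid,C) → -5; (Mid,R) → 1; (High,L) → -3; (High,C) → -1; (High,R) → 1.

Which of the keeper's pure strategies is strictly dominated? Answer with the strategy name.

R

L holds the kicker's payoff strictly below R in every row: -4 < 1, -1 < 1, -3 < 1.
So R is strictly dominated for the keeper.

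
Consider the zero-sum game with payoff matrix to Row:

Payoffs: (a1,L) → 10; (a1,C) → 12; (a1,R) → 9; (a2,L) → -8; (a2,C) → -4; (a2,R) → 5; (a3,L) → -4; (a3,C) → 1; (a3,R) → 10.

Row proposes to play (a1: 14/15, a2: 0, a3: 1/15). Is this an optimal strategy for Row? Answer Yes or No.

Yes

Against L this mix gives (14/15)·10 + (1/15)·(-4) = 136/15.
Against C this mix gives (14/15)·12 + (1/15)·1 = 169/15.
Against R this mix gives (14/15)·9 + (1/15)·10 = 136/15.
All of Column's active replies (L, R) yield 136/15, and no column does worse for Row. The mix makes Column indifferent and guarantees 136/15, so it is optimal.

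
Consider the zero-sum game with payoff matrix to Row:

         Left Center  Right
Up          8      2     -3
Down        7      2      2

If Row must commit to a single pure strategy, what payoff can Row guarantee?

Row minima: Up → -3, Down → 2.
The best of these is 2.

2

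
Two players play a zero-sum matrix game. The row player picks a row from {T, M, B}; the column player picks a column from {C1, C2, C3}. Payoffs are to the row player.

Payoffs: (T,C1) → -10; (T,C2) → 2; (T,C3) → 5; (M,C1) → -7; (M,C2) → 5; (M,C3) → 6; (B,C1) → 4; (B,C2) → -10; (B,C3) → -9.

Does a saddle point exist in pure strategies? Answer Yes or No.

No

Row minima: T → -10, M → -7, B → -10; maximin = -7.
Column maxima: C1 → 4, C2 → 5, C3 → 6; minimax = 4.
-7 ≠ 4, so no pure-strategy equilibrium exists.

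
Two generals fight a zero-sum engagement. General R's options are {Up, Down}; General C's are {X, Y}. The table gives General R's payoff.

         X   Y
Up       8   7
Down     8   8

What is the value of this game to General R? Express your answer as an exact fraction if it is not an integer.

8

Row minima: Up → 7, Down → 8; maximin = 8.
Column maxima: X → 8, Y → 8; minimax = 8.
Since maximin = minimax = 8, there is a saddle point and the value is 8.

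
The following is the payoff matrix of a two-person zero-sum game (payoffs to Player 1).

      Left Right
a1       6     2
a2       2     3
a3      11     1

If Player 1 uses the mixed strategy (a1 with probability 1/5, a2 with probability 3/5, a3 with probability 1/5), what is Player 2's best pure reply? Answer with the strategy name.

Right

If Player 2 plays Left, Player 1's expected payoff is (1/5)·6 + (3/5)·2 + (1/5)·11 = 23/5.
If Player 2 plays Right, Player 1's expected payoff is (1/5)·2 + (3/5)·3 + (1/5)·1 = 12/5.
Player 2 minimizes Player 1's payoff; the smallest is 12/5, so the best response is Right.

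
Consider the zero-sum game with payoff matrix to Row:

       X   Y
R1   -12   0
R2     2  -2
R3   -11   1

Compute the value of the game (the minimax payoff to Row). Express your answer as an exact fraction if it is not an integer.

-5/4

Row minima: R1 → -12, R2 → -2, R3 → -11; maximin = -2.
Column maxima: X → 2, Y → 1; minimax = 1.
-2 ≠ 1, so there is no saddle point; optimal play is mixed.
R1 is strictly dominated by R3, so Row never plays it.
On the remaining 2×2 (R2, R3 vs X, Y):
Let Row play R2 with probability p. Expected payoff against X: 2p + (-11)(1−p) = 13p − 11; against Y: (-2)p + 1(1−p) = −3p + 1.
Setting these equal: 13p − 11 = −3p + 1 ⇒ 16p = 12 ⇒ p = 3/4, and the value is (13)·(3/4) − 11 = -5/4.
For Column: with q = P(X), equating R2's and R3's payoffs gives 4q − 2 = −12q + 1 ⇒ q = 3/16.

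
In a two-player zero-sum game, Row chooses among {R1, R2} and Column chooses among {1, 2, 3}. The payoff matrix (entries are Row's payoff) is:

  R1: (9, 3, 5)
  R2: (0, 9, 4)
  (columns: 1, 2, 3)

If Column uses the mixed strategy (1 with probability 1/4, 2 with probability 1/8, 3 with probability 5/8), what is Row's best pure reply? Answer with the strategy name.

R1

Expected payoff of R1: (1/4)·9 + (1/8)·3 + (5/8)·5 = 23/4.
Expected payoff of R2: (1/4)·0 + (1/8)·9 + (5/8)·4 = 29/8.
The largest is 23/4, so Row's best response is R1.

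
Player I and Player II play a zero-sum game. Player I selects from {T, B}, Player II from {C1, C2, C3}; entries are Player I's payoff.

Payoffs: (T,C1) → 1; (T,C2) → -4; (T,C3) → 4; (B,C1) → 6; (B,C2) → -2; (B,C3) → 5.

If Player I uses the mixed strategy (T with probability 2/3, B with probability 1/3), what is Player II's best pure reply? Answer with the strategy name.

C2

If Player II plays C1, Player I's expected payoff is (2/3)·1 + (1/3)·6 = 8/3.
If Player II plays C2, Player I's expected payoff is (2/3)·(-4) + (1/3)·(-2) = -10/3.
If Player II plays C3, Player I's expected payoff is (2/3)·4 + (1/3)·5 = 13/3.
Player II minimizes Player I's payoff; the smallest is -10/3, so the best response is C2.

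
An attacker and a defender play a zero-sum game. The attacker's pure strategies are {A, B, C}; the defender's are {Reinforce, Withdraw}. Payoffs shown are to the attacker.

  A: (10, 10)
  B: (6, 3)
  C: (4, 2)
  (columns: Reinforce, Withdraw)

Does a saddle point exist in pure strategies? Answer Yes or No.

Row minima: A → 10, B → 3, C → 2; maximin = 10.
Column maxima: Reinforce → 10, Withdraw → 10; minimax = 10.
maximin = minimax = 10, so a saddle point exists.

Yes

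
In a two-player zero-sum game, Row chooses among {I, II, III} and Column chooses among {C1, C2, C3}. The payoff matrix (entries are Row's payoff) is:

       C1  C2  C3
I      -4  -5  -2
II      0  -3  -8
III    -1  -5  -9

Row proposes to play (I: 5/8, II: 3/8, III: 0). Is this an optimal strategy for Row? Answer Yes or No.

Against C1 this mix gives (5/8)·(-4) + (3/8)·0 = -5/2.
Against C2 this mix gives (5/8)·(-5) + (3/8)·(-3) = -17/4.
Against C3 this mix gives (5/8)·(-2) + (3/8)·(-8) = -17/4.
All of Column's active replies (C2, C3) yield -17/4, and no column does worse for Row. The mix makes Column indifferent and guarantees -17/4, so it is optimal.

Yes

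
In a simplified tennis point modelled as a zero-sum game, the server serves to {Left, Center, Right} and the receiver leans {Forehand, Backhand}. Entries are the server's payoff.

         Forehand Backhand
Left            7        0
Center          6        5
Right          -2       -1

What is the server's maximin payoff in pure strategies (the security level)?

Row minima: Left → 0, Center → 5, Right → -2.
The best of these is 5.

5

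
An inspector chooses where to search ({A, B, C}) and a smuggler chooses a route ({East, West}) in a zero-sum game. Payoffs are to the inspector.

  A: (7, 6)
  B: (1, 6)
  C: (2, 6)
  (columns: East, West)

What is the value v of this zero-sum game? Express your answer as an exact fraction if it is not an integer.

6

Row minima: A → 6, B → 1, C → 2; maximin = 6.
Column maxima: East → 7, West → 6; minimax = 6.
Since maximin = minimax = 6, there is a saddle point and the value is 6.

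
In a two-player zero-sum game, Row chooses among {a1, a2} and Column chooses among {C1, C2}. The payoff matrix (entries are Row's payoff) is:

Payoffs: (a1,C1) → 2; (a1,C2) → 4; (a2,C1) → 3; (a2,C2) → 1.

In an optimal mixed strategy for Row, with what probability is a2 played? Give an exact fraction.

Row minima: a1 → 2, a2 → 1; maximin = 2.
Column maxima: C1 → 3, C2 → 4; minimax = 3.
2 ≠ 3, so there is no saddle point; optimal play is mixed.
Let Row play a1 with probability p. Expected payoff against C1: 2p + 3(1−p) = −p + 3; against C2: 4p + 1(1−p) = 3p + 1.
Setting these equal: −p + 3 = 3p + 1 ⇒ −4p = -2 ⇒ p = 1/2, and the value is (-1)·(1/2) + 3 = 5/2.
For Column: with q = P(C1), equating a1's and a2's payoffs gives −2q + 4 = 2q + 1 ⇒ q = 3/4.

1/2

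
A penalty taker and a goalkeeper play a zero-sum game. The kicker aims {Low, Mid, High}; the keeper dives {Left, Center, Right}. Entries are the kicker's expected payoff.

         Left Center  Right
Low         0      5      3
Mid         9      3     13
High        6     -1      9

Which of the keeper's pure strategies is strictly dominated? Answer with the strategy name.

Right

Left holds the kicker's payoff strictly below Right in every row: 0 < 3, 9 < 13, 6 < 9.
So Right is strictly dominated for the keeper.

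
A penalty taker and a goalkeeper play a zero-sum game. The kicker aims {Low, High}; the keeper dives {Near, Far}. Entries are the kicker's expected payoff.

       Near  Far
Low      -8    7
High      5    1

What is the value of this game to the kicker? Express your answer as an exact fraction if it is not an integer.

Row minima: Low → -8, High → 1; maximin = 1.
Column maxima: Near → 5, Far → 7; minimax = 5.
1 ≠ 5, so there is no saddle point; optimal play is mixed.
Let the kicker play Low with probability p. Expected payoff against Near: (-8)p + 5(1−p) = −13p + 5; against Far: 7p + 1(1−p) = 6p + 1.
Setting these equal: −13p + 5 = 6p + 1 ⇒ −19p = -4 ⇒ p = 4/19, and the value is (-13)·(4/19) + 5 = 43/19.
For the keeper: with q = P(Near), equating Low's and High's payoffs gives −15q + 7 = 4q + 1 ⇒ q = 6/19.

43/19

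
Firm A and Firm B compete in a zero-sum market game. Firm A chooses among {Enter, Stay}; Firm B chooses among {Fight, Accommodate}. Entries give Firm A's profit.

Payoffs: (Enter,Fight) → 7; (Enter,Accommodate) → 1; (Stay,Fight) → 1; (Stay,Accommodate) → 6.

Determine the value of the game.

Row minima: Enter → 1, Stay → 1; maximin = 1.
Column maxima: Fight → 7, Accommodate → 6; minimax = 6.
1 ≠ 6, so there is no saddle point; optimal play is mixed.
Let Firm A play Enter with probability p. Expected payoff against Fight: 7p + 1(1−p) = 6p + 1; against Accommodate: 1p + 6(1−p) = −5p + 6.
Setting these equal: 6p + 1 = −5p + 6 ⇒ 11p = 5 ⇒ p = 5/11, and the value is (6)·(5/11) + 1 = 41/11.
For Firm B: with q = P(Fight), equating Enter's and Stay's payoffs gives 6q + 1 = −5q + 6 ⇒ q = 5/11.

41/11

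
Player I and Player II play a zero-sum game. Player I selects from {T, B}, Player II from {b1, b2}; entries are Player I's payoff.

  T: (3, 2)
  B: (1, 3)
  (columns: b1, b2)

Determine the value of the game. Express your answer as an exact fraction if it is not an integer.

7/3

Row minima: T → 2, B → 1; maximin = 2.
Column maxima: b1 → 3, b2 → 3; minimax = 3.
2 ≠ 3, so there is no saddle point; optimal play is mixed.
Let Player I play T with probability p. Expected payoff against b1: 3p + 1(1−p) = 2p + 1; against b2: 2p + 3(1−p) = −p + 3.
Setting these equal: 2p + 1 = −p + 3 ⇒ 3p = 2 ⇒ p = 2/3, and the value is (2)·(2/3) + 1 = 7/3.
For Player II: with q = P(b1), equating T's and B's payoffs gives q + 2 = −2q + 3 ⇒ q = 1/3.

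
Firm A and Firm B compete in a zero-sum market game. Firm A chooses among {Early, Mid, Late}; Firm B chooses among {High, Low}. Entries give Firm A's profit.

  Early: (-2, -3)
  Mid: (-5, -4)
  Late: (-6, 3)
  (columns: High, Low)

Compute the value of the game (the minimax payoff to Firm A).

-12/5

Row minima: Early → -3, Mid → -5, Late → -6; maximin = -3.
Column maxima: High → -2, Low → 3; minimax = -2.
-3 ≠ -2, so there is no saddle point; optimal play is mixed.
Mid is strictly dominated by Early, so Firm A never plays it.
On the remaining 2×2 (Early, Late vs High, Low):
Let Firm A play Early with probability p. Expected payoff against High: (-2)p + (-6)(1−p) = 4p − 6; against Low: (-3)p + 3(1−p) = −6p + 3.
Setting these equal: 4p − 6 = −6p + 3 ⇒ 10p = 9 ⇒ p = 9/10, and the value is (4)·(9/10) − 6 = -12/5.
For Firm B: with q = P(High), equating Early's and Late's payoffs gives q − 3 = −9q + 3 ⇒ q = 3/5.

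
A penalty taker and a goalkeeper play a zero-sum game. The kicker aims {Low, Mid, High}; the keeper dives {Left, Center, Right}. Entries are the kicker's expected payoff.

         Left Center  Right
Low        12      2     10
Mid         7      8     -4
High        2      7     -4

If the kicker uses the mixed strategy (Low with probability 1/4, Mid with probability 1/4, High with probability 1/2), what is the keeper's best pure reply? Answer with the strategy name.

Right

If the keeper plays Left, the kicker's expected payoff is (1/4)·12 + (1/4)·7 + (1/2)·2 = 23/4.
If the keeper plays Center, the kicker's expected payoff is (1/4)·2 + (1/4)·8 + (1/2)·7 = 6.
If the keeper plays Right, the kicker's expected payoff is (1/4)·10 + (1/4)·(-4) + (1/2)·(-4) = -1/2.
The keeper minimizes the kicker's payoff; the smallest is -1/2, so the best response is Right.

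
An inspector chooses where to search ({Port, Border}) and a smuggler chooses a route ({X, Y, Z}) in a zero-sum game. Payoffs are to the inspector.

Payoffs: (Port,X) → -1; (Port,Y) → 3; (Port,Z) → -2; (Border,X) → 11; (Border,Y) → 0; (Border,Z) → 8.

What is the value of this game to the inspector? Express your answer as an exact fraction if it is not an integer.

Row minima: Port → -2, Border → 0; maximin = 0.
Column maxima: X → 11, Y → 3, Z → 8; minimax = 3.
0 ≠ 3, so there is no saddle point; optimal play is mixed.
X is strictly dominated by Z (it gives the inspector strictly more in every row), so the smuggler never plays it.
On the remaining 2×2 (Port, Border vs Y, Z):
Let the inspector play Port with probability p. Expected payoff against Y: 3p + 0(1−p) = 3p; against Z: (-2)p + 8(1−p) = −10p + 8.
Setting these equal: 3p = −10p + 8 ⇒ 13p = 8 ⇒ p = 8/13, and the value is (3)·(8/13) = 24/13.
For the smuggler: with q = P(Y), equating Port's and Border's payoffs gives 5q − 2 = −8q + 8 ⇒ q = 10/13.

24/13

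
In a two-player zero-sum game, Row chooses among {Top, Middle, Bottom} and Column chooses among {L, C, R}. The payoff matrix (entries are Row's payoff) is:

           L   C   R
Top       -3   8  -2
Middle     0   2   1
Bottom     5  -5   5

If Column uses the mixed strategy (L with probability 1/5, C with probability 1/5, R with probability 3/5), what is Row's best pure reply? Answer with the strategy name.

Expected payoff of Top: (1/5)·(-3) + (1/5)·8 + (3/5)·(-2) = -1/5.
Expected payoff of Middle: (1/5)·0 + (1/5)·2 + (3/5)·1 = 1.
Expected payoff of Bottom: (1/5)·5 + (1/5)·(-5) + (3/5)·5 = 3.
The largest is 3, so Row's best response is Bottom.

Bottom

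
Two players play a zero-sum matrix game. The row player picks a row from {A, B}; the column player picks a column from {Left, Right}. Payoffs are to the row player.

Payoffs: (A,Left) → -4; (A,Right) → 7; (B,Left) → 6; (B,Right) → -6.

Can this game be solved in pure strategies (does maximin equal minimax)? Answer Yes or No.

No

Row minima: A → -4, B → -6; maximin = -4.
Column maxima: Left → 6, Right → 7; minimax = 6.
-4 ≠ 6, so no pure-strategy equilibrium exists.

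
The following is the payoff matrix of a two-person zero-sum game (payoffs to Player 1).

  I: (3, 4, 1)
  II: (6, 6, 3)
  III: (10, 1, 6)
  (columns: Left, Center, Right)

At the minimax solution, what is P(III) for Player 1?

Row minima: I → 1, II → 3, III → 1; maximin = 3.
Column maxima: Left → 10, Center → 6, Right → 6; minimax = 6.
3 ≠ 6, so there is no saddle point; optimal play is mixed.
I is strictly dominated by II, so Player 1 never plays it.
Left is strictly dominated by Right (it gives Player 1 strictly more in every row), so Player 2 never plays it.
On the remaining 2×2 (II, III vs Center, Right):
Let Player 1 play II with probability p. Expected payoff against Center: 6p + 1(1−p) = 5p + 1; against Right: 3p + 6(1−p) = −3p + 6.
Setting these equal: 5p + 1 = −3p + 6 ⇒ 8p = 5 ⇒ p = 5/8, and the value is (5)·(5/8) + 1 = 33/8.
For Player 2: with q = P(Center), equating II's and III's payoffs gives 3q + 3 = −5q + 6 ⇒ q = 3/8.

3/8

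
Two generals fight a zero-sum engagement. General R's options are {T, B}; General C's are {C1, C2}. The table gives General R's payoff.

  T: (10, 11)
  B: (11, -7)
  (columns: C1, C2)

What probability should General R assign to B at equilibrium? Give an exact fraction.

1/19

Row minima: T → 10, B → -7; maximin = 10.
Column maxima: C1 → 11, C2 → 11; minimax = 11.
10 ≠ 11, so there is no saddle point; optimal play is mixed.
Let General R play T with probability p. Expected payoff against C1: 10p + 11(1−p) = −p + 11; against C2: 11p + (-7)(1−p) = 18p − 7.
Setting these equal: −p + 11 = 18p − 7 ⇒ −19p = -18 ⇒ p = 18/19, and the value is (-1)·(18/19) + 11 = 191/19.
For General C: with q = P(C1), equating T's and B's payoffs gives −q + 11 = 18q − 7 ⇒ q = 18/19.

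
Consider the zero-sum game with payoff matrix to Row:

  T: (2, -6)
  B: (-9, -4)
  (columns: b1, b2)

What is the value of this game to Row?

Row minima: T → -6, B → -9; maximin = -6.
Column maxima: b1 → 2, b2 → -4; minimax = -4.
-6 ≠ -4, so there is no saddle point; optimal play is mixed.
Let Row play T with probability p. Expected payoff against b1: 2p + (-9)(1−p) = 11p − 9; against b2: (-6)p + (-4)(1−p) = −2p − 4.
Setting these equal: 11p − 9 = −2p − 4 ⇒ 13p = 5 ⇒ p = 5/13, and the value is (11)·(5/13) − 9 = -62/13.
For Column: with q = P(b1), equating T's and B's payoffs gives 8q − 6 = −5q − 4 ⇒ q = 2/13.

-62/13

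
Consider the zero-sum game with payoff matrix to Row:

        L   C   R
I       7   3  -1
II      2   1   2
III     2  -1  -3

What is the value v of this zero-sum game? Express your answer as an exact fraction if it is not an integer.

7/5

Row minima: I → -1, II → 1, III → -3; maximin = 1.
Column maxima: L → 7, C → 3, R → 2; minimax = 2.
1 ≠ 2, so there is no saddle point; optimal play is mixed.
III is strictly dominated by I, so Row never plays it.
L is strictly dominated by C (it gives Row strictly more in every row), so Column never plays it.
On the remaining 2×2 (I, II vs C, R):
Let Row play I with probability p. Expected payoff against C: 3p + 1(1−p) = 2p + 1; against R: (-1)p + 2(1−p) = −3p + 2.
Setting these equal: 2p + 1 = −3p + 2 ⇒ 5p = 1 ⇒ p = 1/5, and the value is (2)·(1/5) + 1 = 7/5.
For Column: with q = P(C), equating I's and II's payoffs gives 4q − 1 = −q + 2 ⇒ q = 3/5.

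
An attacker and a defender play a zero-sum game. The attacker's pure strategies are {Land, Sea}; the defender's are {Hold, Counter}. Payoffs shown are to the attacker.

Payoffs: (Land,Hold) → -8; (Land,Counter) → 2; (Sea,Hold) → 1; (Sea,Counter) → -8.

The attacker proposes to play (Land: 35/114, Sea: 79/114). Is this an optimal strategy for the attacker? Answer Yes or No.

Against Hold this mix gives (35/114)·(-8) + (79/114)·1 = -67/38.
Against Counter this mix gives (35/114)·2 + (79/114)·(-8) = -281/57.
The defender will play Counter, holding the attacker to -281/57. Shifting weight toward the row that does better against Counter would raise this floor (the equalizing mix achieves -62/19 against both Counter and Hold), so the proposed strategy is not optimal.

No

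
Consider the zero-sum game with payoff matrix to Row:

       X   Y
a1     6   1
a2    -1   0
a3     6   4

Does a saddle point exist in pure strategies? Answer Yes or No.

Yes

Row minima: a1 → 1, a2 → -1, a3 → 4; maximin = 4.
Column maxima: X → 6, Y → 4; minimax = 4.
maximin = minimax = 4, so a saddle point exists.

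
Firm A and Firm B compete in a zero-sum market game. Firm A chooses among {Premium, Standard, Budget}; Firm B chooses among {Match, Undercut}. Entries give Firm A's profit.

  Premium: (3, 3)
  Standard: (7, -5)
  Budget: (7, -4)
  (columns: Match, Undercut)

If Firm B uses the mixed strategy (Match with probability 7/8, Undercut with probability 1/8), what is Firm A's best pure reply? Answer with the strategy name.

Expected payoff of Premium: (7/8)·3 + (1/8)·3 = 3.
Expected payoff of Standard: (7/8)·7 + (1/8)·(-5) = 11/2.
Expected payoff of Budget: (7/8)·7 + (1/8)·(-4) = 45/8.
The largest is 45/8, so Firm A's best response is Budget.

Budget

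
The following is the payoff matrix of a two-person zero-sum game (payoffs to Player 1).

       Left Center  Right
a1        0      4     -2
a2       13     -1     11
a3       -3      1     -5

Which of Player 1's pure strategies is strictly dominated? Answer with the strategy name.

a1 gives a strictly higher payoff than a3 against every column: 0 > -3, 4 > 1, -2 > -5.
So a3 is strictly dominated and Player 1 never plays it.

a3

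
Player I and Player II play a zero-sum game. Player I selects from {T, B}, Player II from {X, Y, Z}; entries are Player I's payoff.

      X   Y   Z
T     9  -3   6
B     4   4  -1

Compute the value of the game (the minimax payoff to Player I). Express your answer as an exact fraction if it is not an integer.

3/2

Row minima: T → -3, B → -1; maximin = -1.
Column maxima: X → 9, Y → 4, Z → 6; minimax = 4.
-1 ≠ 4, so there is no saddle point; optimal play is mixed.
X is strictly dominated by Z (it gives Player I strictly more in every row), so Player II never plays it.
On the remaining 2×2 (T, B vs Y, Z):
Let Player I play T with probability p. Expected payoff against Y: (-3)p + 4(1−p) = −7p + 4; against Z: 6p + (-1)(1−p) = 7p − 1.
Setting these equal: −7p + 4 = 7p − 1 ⇒ −14p = -5 ⇒ p = 5/14, and the value is (-7)·(5/14) + 4 = 3/2.
For Player II: with q = P(Y), equating T's and B's payoffs gives −9q + 6 = 5q − 1 ⇒ q = 1/2.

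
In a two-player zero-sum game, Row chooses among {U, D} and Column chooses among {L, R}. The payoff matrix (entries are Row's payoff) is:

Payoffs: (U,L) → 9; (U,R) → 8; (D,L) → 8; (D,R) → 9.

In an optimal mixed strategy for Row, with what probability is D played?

1/2

Row minima: U → 8, D → 8; maximin = 8.
Column maxima: L → 9, R → 9; minimax = 9.
8 ≠ 9, so there is no saddle point; optimal play is mixed.
Let Row play U with probability p. Expected payoff against L: 9p + 8(1−p) = p + 8; against R: 8p + 9(1−p) = −p + 9.
Setting these equal: p + 8 = −p + 9 ⇒ 2p = 1 ⇒ p = 1/2, and the value is (1)·(1/2) + 8 = 17/2.
For Column: with q = P(L), equating U's and D's payoffs gives q + 8 = −q + 9 ⇒ q = 1/2.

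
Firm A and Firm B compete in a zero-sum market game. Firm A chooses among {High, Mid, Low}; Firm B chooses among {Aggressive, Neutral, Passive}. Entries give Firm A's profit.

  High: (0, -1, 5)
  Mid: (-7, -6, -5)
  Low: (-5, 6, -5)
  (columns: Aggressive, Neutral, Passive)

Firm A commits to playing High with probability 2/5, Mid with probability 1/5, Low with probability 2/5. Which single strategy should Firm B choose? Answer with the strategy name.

Aggressive

If Firm B plays Aggressive, Firm A's expected payoff is (2/5)·0 + (1/5)·(-7) + (2/5)·(-5) = -17/5.
If Firm B plays Neutral, Firm A's expected payoff is (2/5)·(-1) + (1/5)·(-6) + (2/5)·6 = 4/5.
If Firm B plays Passive, Firm A's expected payoff is (2/5)·5 + (1/5)·(-5) + (2/5)·(-5) = -1.
Firm B minimizes Firm A's payoff; the smallest is -17/5, so the best response is Aggressive.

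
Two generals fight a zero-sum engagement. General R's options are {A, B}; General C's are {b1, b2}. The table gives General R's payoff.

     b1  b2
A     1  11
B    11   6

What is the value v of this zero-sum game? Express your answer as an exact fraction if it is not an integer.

Row minima: A → 1, B → 6; maximin = 6.
Column maxima: b1 → 11, b2 → 11; minimax = 11.
6 ≠ 11, so there is no saddle point; optimal play is mixed.
Let General R play A with probability p. Expected payoff against b1: 1p + 11(1−p) = −10p + 11; against b2: 11p + 6(1−p) = 5p + 6.
Setting these equal: −10p + 11 = 5p + 6 ⇒ −15p = -5 ⇒ p = 1/3, and the value is (-10)·(1/3) + 11 = 23/3.
For General C: with q = P(b1), equating A's and B's payoffs gives −10q + 11 = 5q + 6 ⇒ q = 1/3.

23/3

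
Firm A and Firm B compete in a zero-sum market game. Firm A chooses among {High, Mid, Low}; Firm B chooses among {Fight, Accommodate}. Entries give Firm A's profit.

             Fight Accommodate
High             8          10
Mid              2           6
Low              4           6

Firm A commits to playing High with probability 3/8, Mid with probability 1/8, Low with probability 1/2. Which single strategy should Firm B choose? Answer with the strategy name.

If Firm B plays Fight, Firm A's expected payoff is (3/8)·8 + (1/8)·2 + (1/2)·4 = 21/4.
If Firm B plays Accommodate, Firm A's expected payoff is (3/8)·10 + (1/8)·6 + (1/2)·6 = 15/2.
Firm B minimizes Firm A's payoff; the smallest is 21/4, so the best response is Fight.

Fight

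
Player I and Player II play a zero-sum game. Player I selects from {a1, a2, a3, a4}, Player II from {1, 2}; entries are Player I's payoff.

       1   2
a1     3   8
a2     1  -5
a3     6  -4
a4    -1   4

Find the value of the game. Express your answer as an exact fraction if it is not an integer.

Row minima: a1 → 3, a2 → -5, a3 → -4, a4 → -1; maximin = 3.
Column maxima: 1 → 6, 2 → 8; minimax = 6.
3 ≠ 6, so there is no saddle point; optimal play is mixed.
a2 is strictly dominated by a1, so Player I never plays it.
a4 is strictly dominated by a1, so Player I never plays it.
On the remaining 2×2 (a1, a3 vs 1, 2):
Let Player I play a1 with probability p. Expected payoff against 1: 3p + 6(1−p) = −3p + 6; against 2: 8p + (-4)(1−p) = 12p − 4.
Setting these equal: −3p + 6 = 12p − 4 ⇒ −15p = -10 ⇒ p = 2/3, and the value is (-3)·(2/3) + 6 = 4.
For Player II: with q = P(1), equating a1's and a3's payoffs gives −5q + 8 = 10q − 4 ⇒ q = 4/5.

4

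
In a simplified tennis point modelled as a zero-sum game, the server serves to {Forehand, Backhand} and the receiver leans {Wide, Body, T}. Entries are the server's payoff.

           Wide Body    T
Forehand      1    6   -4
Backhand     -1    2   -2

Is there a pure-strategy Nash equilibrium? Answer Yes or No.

Yes

Row minima: Forehand → -4, Backhand → -2; maximin = -2.
Column maxima: Wide → 1, Body → 6, T → -2; minimax = -2.
maximin = minimax = -2, so a saddle point exists.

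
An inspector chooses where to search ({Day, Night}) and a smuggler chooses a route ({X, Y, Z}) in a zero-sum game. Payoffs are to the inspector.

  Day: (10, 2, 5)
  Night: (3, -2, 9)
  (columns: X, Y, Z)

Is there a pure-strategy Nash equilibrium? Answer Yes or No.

Row minima: Day → 2, Night → -2; maximin = 2.
Column maxima: X → 10, Y → 2, Z → 9; minimax = 2.
maximin = minimax = 2, so a saddle point exists.

Yes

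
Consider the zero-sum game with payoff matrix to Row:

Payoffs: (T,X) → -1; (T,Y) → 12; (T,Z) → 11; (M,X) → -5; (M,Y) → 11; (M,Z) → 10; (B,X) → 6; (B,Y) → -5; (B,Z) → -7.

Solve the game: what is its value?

Row minima: T → -1, M → -5, B → -7; maximin = -1.
Column maxima: X → 6, Y → 12, Z → 11; minimax = 6.
-1 ≠ 6, so there is no saddle point; optimal play is mixed.
M is strictly dominated by T, so Row never plays it.
Y is strictly dominated by Z (it gives Row strictly more in every row), so Column never plays it.
On the remaining 2×2 (T, B vs X, Z):
Let Row play T with probability p. Expected payoff against X: (-1)p + 6(1−p) = −7p + 6; against Z: 11p + (-7)(1−p) = 18p − 7.
Setting these equal: −7p + 6 = 18p − 7 ⇒ −25p = -13 ⇒ p = 13/25, and the value is (-7)·(13/25) + 6 = 59/25.
For Column: with q = P(X), equating T's and B's payoffs gives −12q + 11 = 13q − 7 ⇒ q = 18/25.

59/25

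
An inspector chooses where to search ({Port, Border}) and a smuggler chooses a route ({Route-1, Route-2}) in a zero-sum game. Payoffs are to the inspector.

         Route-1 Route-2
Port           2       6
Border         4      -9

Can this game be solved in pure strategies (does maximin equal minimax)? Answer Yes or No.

Row minima: Port → 2, Border → -9; maximin = 2.
Column maxima: Route-1 → 4, Route-2 → 6; minimax = 4.
2 ≠ 4, so no pure-strategy equilibrium exists.

No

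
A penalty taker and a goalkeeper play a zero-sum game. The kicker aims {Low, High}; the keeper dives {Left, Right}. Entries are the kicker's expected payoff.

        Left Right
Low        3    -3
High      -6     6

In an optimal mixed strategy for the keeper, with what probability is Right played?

Row minima: Low → -3, High → -6; maximin = -3.
Column maxima: Left → 3, Right → 6; minimax = 3.
-3 ≠ 3, so there is no saddle point; optimal play is mixed.
Let the kicker play Low with probability p. Expected payoff against Left: 3p + (-6)(1−p) = 9p − 6; against Right: (-3)p + 6(1−p) = −9p + 6.
Setting these equal: 9p − 6 = −9p + 6 ⇒ 18p = 12 ⇒ p = 2/3, and the value is (9)·(2/3) − 6 = 0.
For the keeper: with q = P(Left), equating Low's and High's payoffs gives 6q − 3 = −12q + 6 ⇒ q = 1/2.

1/2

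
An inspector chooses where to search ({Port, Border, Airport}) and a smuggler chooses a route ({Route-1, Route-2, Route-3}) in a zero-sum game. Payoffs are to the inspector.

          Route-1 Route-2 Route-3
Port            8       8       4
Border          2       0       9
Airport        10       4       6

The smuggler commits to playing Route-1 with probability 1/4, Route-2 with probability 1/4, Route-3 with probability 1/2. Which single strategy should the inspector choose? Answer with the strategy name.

Expected payoff of Port: (1/4)·8 + (1/4)·8 + (1/2)·4 = 6.
Expected payoff of Border: (1/4)·2 + (1/4)·0 + (1/2)·9 = 5.
Expected payoff of Airport: (1/4)·10 + (1/4)·4 + (1/2)·6 = 13/2.
The largest is 13/2, so the inspector's best response is Airport.

Airport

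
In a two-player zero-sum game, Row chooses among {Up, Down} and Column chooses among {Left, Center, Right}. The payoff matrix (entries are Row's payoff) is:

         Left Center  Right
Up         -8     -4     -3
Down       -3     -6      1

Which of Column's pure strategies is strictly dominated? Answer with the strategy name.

Right

Left holds Row's payoff strictly below Right in every row: -8 < -3, -3 < 1.
So Right is strictly dominated for Column.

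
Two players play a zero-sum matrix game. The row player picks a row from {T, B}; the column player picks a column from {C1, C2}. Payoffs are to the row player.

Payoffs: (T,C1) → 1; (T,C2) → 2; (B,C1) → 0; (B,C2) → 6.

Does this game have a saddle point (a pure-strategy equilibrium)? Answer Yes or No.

Yes

Row minima: T → 1, B → 0; maximin = 1.
Column maxima: C1 → 1, C2 → 6; minimax = 1.
maximin = minimax = 1, so a saddle point exists.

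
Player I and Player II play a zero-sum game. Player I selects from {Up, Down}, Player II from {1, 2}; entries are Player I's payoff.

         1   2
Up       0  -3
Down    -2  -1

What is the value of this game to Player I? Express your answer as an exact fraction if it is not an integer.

-3/2

Row minima: Up → -3, Down → -2; maximin = -2.
Column maxima: 1 → 0, 2 → -1; minimax = -1.
-2 ≠ -1, so there is no saddle point; optimal play is mixed.
Let Player I play Up with probability p. Expected payoff against 1: 0p + (-2)(1−p) = 2p − 2; against 2: (-3)p + (-1)(1−p) = −2p − 1.
Setting these equal: 2p − 2 = −2p − 1 ⇒ 4p = 1 ⇒ p = 1/4, and the value is (2)·(1/4) − 2 = -3/2.
For Player II: with q = P(1), equating Up's and Down's payoffs gives 3q − 3 = −q − 1 ⇒ q = 1/2.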